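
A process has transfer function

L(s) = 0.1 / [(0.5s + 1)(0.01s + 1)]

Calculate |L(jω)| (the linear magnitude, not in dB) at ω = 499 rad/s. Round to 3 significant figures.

At ω = 499 rad/s:
pole (1 + j499·0.5) = 1 + j249.5 → |·| ≈ 249.5, ∠ ≈ 89.77°
pole (1 + j499·0.01) = 1 + j4.99 → |·| ≈ 5.0892, ∠ ≈ 78.67°
|L| = 0.1 · 1 / (249.5 · 5.0892) ≈ 7.8755e-05

7.88e-05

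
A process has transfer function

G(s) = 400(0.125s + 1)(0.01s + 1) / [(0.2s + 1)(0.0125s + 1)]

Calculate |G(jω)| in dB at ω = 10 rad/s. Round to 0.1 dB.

At ω = 10 rad/s:
zero (1 + j10·0.125) = 1 + j1.25 → |·| ≈ 1.6008, ∠ ≈ 51.34°
zero (1 + j10·0.01) = 1 + j0.1 → |·| ≈ 1.005, ∠ ≈ 5.71°
pole (1 + j10·0.2) = 1 + j2 → |·| ≈ 2.2361, ∠ ≈ 63.43°
pole (1 + j10·0.0125) = 1 + j0.125 → |·| ≈ 1.0078, ∠ ≈ 7.13°
|G| = 400 · 1.6008 · 1.005 / (2.2361 · 1.0078) ≈ 285.56
Gain = 20 log₁₀(285.56) ≈ 49.11 dB

49.1 dB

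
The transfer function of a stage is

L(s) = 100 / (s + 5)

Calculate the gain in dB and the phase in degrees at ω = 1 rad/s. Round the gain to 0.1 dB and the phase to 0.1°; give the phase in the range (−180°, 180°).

Substitute s = j1:
Numerator: 100 = 100 + j0
Denominator: (j1) + 5 = 5 + j1
|N| = √(100² + 0²) ≈ 100, ∠N ≈ 0.00°
|D| = √(5² + 1²) ≈ 5.099, ∠D ≈ 11.31°
|L| = 100 / 5.099 ≈ 19.612
Gain = 20 log₁₀(19.612) ≈ 25.85 dB
∠L = 0.00° − 11.31° = -11.31°

25.9 dB, -11.3°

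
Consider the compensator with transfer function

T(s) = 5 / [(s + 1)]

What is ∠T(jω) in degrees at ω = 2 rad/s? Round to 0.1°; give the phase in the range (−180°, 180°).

At ω = 2 rad/s:
pole (1 + j2·1) = 1 + j2 → |·| ≈ 2.2361, ∠ ≈ 63.43°
∠T = (0°) − (63.43°) = -63.43°

-63.4°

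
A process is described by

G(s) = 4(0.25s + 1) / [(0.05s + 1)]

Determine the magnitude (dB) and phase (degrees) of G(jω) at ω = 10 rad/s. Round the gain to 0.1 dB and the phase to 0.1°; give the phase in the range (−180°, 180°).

At ω = 10 rad/s:
zero (1 + j10·0.25) = 1 + j2.5 → |·| ≈ 2.6926, ∠ ≈ 68.20°
pole (1 + j10·0.05) = 1 + j0.5 → |·| ≈ 1.118, ∠ ≈ 26.57°
|G| = 4 · 2.6926 / (1.118) ≈ 9.6336
Gain = 20 log₁₀(9.6336) ≈ 19.68 dB
∠G = (68.20°) − (26.57°) = 41.63°

19.7 dB, 41.6°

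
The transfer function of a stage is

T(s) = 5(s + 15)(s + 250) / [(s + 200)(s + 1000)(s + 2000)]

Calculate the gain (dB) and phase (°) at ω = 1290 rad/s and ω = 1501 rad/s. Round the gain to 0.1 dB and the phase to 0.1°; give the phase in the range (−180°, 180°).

At s = jω = j1290:
zero (s+15): 15 + j1290 → |·| = √(15²+1290²) = √1664325 ≈ 1290.1, ∠ = arctan(1290/15) ≈ 89.33°
zero (s+250): 250 + j1290 → |·| = √(250²+1290²) = √1726600 ≈ 1314, ∠ = arctan(1290/250) ≈ 79.03°
pole (s+200): 200 + j1290 → |·| = √(200²+1290²) = √1704100 ≈ 1305.4, ∠ = arctan(1290/200) ≈ 81.19°
pole (s+1000): 1000 + j1290 → |·| = √(1000²+1290²) = √2664100 ≈ 1632.2, ∠ = arctan(1290/1000) ≈ 52.22°
pole (s+2000): 2000 + j1290 → |·| = √(2000²+1290²) = √5664100 ≈ 2379.9, ∠ = arctan(1290/2000) ≈ 32.82°
|T| = 5 · 1.6952e+06 / 5.0708e+09 ≈ 0.0016715
Gain = 20 log₁₀(0.0016715) ≈ -55.54 dB
∠T = 168.36° − 166.23° = 2.13°

At s = jω = j1501:
zero (s+15): 15 + j1501 → |·| = √(15²+1501²) = √2253226 ≈ 1501.1, ∠ = arctan(1501/15) ≈ 89.43°
zero (s+250): 250 + j1501 → |·| = √(250²+1501²) = √2315501 ≈ 1521.7, ∠ = arctan(1501/250) ≈ 80.54°
pole (s+200): 200 + j1501 → |·| = √(200²+1501²) = √2293001 ≈ 1514.3, ∠ = arctan(1501/200) ≈ 82.41°
pole (s+1000): 1000 + j1501 → |·| = √(1000²+1501²) = √3253001 ≈ 1803.6, ∠ = arctan(1501/1000) ≈ 56.33°
pole (s+2000): 2000 + j1501 → |·| = √(2000²+1501²) = √6253001 ≈ 2500.6, ∠ = arctan(1501/2000) ≈ 36.89°
|T| = 5 · 2.2842e+06 / 6.8296e+09 ≈ 0.0016723
Gain = 20 log₁₀(0.0016723) ≈ -55.53 dB
∠T = 169.97° − 175.63° = -5.66°

ω = 1290: -55.5 dB, 2.1°; ω = 1501: -55.5 dB, -5.7°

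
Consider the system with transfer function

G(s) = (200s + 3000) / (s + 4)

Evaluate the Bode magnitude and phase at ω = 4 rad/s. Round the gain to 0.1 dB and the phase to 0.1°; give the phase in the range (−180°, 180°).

Substitute s = j4:
Numerator: 200(j4) + 3000 = 3000 + j800
Denominator: (j4) + 4 = 4 + j4
|N| = √(3000² + 800²) ≈ 3104.8, ∠N ≈ 14.93°
|D| = √(4² + 4²) ≈ 5.6569, ∠D ≈ 45.00°
|G| = 3104.8 / 5.6569 ≈ 548.85
Gain = 20 log₁₀(548.85) ≈ 54.79 dB
∠G = 14.93° − 45.00° = -30.07°

54.8 dB, -30.1°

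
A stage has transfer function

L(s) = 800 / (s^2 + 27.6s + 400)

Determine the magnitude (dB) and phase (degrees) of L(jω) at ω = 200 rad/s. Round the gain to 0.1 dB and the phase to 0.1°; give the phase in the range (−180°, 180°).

At s = jω = j200:
quadratic: (j200)² + 27.6·j200 + 400 = -39600 + j5520 → |·| ≈ 39983, ∠ ≈ 172.06°
|L| = 800 / 39983 ≈ 0.020009
Gain = 20 log₁₀(0.020009) ≈ -33.98 dB
∠L = 0.00° − 172.06° = -172.06°

-34.0 dB, -172.1°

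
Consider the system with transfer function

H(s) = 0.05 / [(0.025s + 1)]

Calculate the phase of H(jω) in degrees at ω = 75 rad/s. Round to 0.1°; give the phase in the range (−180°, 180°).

At ω = 75 rad/s:
pole (1 + j75·0.025) = 1 + j1.875 → |·| ≈ 2.125, ∠ ≈ 61.93°
∠H = (0°) − (61.93°) = -61.93°

-61.9°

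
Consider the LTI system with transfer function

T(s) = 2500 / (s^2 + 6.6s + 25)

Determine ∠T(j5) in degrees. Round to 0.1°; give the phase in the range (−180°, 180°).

-90.0°

At s = jω = j5:
quadratic: (j5)² + 6.6·j5 + 25 = 0 + j33 → |·| ≈ 33, ∠ ≈ 90.00°
∠T = 0.00° − 90.00° = -90.00°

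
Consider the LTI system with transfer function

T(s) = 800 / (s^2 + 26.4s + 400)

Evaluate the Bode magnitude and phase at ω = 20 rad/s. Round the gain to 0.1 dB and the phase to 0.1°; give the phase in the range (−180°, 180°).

At s = jω = j20:
quadratic: (j20)² + 26.4·j20 + 400 = 0 + j528 → |·| ≈ 528, ∠ ≈ 90.00°
|T| = 800 / 528 ≈ 1.5152
Gain = 20 log₁₀(1.5152) ≈ 3.61 dB
∠T = 0.00° − 90.00° = -90.00°

3.6 dB, -90.0°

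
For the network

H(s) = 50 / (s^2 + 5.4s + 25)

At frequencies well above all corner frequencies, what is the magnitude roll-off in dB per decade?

Each pole contributes −20 dB/decade at high frequency; each zero contributes +20 dB/decade.
Net: 0 zero(s) − 2 pole(s) → -40 dB/decade.

-40 dB/decade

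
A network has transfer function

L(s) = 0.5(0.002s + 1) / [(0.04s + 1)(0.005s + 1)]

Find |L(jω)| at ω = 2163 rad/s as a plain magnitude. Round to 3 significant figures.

At ω = 2163 rad/s:
zero (1 + j2163·0.002) = 1 + j4.326 → |·| ≈ 4.4401, ∠ ≈ 76.98°
pole (1 + j2163·0.04) = 1 + j86.52 → |·| ≈ 86.526, ∠ ≈ 89.34°
pole (1 + j2163·0.005) = 1 + j10.815 → |·| ≈ 10.861, ∠ ≈ 84.72°
|L| = 0.5 · 4.4401 / (86.526 · 10.861) ≈ 0.0023624

0.00236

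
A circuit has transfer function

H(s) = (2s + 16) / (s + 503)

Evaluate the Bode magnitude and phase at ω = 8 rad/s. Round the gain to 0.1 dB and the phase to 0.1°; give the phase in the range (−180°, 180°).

-26.9 dB, 44.1°

Substitute s = j8:
Numerator: 2(j8) + 16 = 16 + j16
Denominator: (j8) + 503 = 503 + j8
|N| = √(16² + 16²) ≈ 22.627, ∠N ≈ 45.00°
|D| = √(503² + 8²) ≈ 503.06, ∠D ≈ 0.91°
|H| = 22.627 / 503.06 ≈ 0.044979
Gain = 20 log₁₀(0.044979) ≈ -26.94 dB
∠H = 45.00° − 0.91° = 44.09°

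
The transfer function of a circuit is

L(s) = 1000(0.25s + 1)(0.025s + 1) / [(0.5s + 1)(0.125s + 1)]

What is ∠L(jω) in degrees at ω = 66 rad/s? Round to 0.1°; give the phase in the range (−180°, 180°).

-26.0°

At ω = 66 rad/s:
zero (1 + j66·0.25) = 1 + j16.5 → |·| ≈ 16.53, ∠ ≈ 86.53°
zero (1 + j66·0.025) = 1 + j1.65 → |·| ≈ 1.9294, ∠ ≈ 58.78°
pole (1 + j66·0.5) = 1 + j33 → |·| ≈ 33.015, ∠ ≈ 88.26°
pole (1 + j66·0.125) = 1 + j8.25 → |·| ≈ 8.3104, ∠ ≈ 83.09°
∠L = (86.53° + 58.78°) − (88.26° + 83.09°) = -26.04°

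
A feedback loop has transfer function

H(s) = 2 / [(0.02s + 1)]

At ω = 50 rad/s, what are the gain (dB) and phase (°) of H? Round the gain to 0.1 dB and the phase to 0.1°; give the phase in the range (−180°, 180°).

3.0 dB, -45.0°

At ω = 50 rad/s:
pole (1 + j50·0.02) = 1 + j1 → |·| ≈ 1.4142, ∠ ≈ 45.00°
|H| = 2 · 1 / (1.4142) ≈ 1.4142
Gain = 20 log₁₀(1.4142) ≈ 3.01 dB
∠H = (0°) − (45.00°) = -45.00°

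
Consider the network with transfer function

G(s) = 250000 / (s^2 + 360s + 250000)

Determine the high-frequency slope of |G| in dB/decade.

-40 dB/decade

Each pole contributes −20 dB/decade at high frequency; each zero contributes +20 dB/decade.
Net: 0 zero(s) − 2 pole(s) → -40 dB/decade.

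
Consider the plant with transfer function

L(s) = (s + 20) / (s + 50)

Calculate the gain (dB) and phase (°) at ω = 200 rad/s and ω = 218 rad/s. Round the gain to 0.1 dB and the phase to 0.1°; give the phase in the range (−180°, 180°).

Substitute s = j200:
Numerator: (j200) + 20 = 20 + j200
Denominator: (j200) + 50 = 50 + j200
|N| = √(20² + 200²) ≈ 201, ∠N ≈ 84.29°
|D| = √(50² + 200²) ≈ 206.16, ∠D ≈ 75.96°
|L| = 201 / 206.16 ≈ 0.97497
Gain = 20 log₁₀(0.97497) ≈ -0.22 dB
∠L = 84.29° − 75.96° = 8.33°

Substitute s = j218:
Numerator: (j218) + 20 = 20 + j218
Denominator: (j218) + 50 = 50 + j218
|N| = √(20² + 218²) ≈ 218.92, ∠N ≈ 84.76°
|D| = √(50² + 218²) ≈ 223.66, ∠D ≈ 77.08°
|L| = 218.92 / 223.66 ≈ 0.97881
Gain = 20 log₁₀(0.97881) ≈ -0.19 dB
∠L = 84.76° − 77.08° = 7.68°

ω = 200: -0.2 dB, 8.3°; ω = 218: -0.2 dB, 7.7°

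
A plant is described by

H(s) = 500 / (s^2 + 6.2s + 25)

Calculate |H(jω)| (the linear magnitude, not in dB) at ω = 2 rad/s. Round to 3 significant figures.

At s = jω = j2:
quadratic: (j2)² + 6.2·j2 + 25 = 21 + j12.4 → |·| ≈ 24.388, ∠ ≈ 30.56°
|H| = 500 / 24.388 ≈ 20.502

20.5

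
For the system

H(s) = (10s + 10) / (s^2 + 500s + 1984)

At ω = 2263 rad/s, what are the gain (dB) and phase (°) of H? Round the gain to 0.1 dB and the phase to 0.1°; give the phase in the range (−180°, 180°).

Substitute s = j2263:
Numerator: 10(j2263) + 10 = 10 + j22630
Denominator: (j2263)^2 + 500(j2263) + 1984 = -5119185 + j1131500
|N| = √(10² + 22630²) ≈ 22630, ∠N ≈ 89.97°
|D| = √(5119185² + 1131500²) ≈ 5.2427e+06, ∠D ≈ 167.54°
|H| = 22630 / 5.2427e+06 ≈ 0.0043165
Gain = 20 log₁₀(0.0043165) ≈ -47.30 dB
∠H = 89.97° − 167.54° = -77.57°

-47.3 dB, -77.6°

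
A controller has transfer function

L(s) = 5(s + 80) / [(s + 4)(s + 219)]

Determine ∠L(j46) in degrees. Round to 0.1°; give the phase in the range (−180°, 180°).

-67.0°

At s = jω = j46:
zero (s+80): 80 + j46 → |·| = √(80²+46²) = √8516 ≈ 92.282, ∠ = arctan(46/80) ≈ 29.90°
pole (s+4): 4 + j46 → |·| = √(4²+46²) = √2132 ≈ 46.174, ∠ = arctan(46/4) ≈ 85.03°
pole (s+219): 219 + j46 → |·| = √(219²+46²) = √50077 ≈ 223.78, ∠ = arctan(46/219) ≈ 11.86°
∠L = 29.90° − 96.89° = -66.99°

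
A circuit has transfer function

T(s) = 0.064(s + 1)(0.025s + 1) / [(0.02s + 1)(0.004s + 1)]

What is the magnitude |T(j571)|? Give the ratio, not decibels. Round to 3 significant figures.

At ω = 571 rad/s:
zero (1 + j571·1) = 1 + j571 → |·| ≈ 571, ∠ ≈ 89.90°
zero (1 + j571·0.025) = 1 + j14.275 → |·| ≈ 14.31, ∠ ≈ 85.99°
pole (1 + j571·0.02) = 1 + j11.42 → |·| ≈ 11.464, ∠ ≈ 85.00°
pole (1 + j571·0.004) = 1 + j2.284 → |·| ≈ 2.4933, ∠ ≈ 66.35°
|T| = 0.064 · 571 · 14.31 / (11.464 · 2.4933) ≈ 18.296

18.3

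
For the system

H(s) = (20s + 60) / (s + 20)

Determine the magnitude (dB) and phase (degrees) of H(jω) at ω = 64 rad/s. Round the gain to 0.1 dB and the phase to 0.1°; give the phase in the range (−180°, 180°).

25.6 dB, 14.7°

Substitute s = j64:
Numerator: 20(j64) + 60 = 60 + j1280
Denominator: (j64) + 20 = 20 + j64
|N| = √(60² + 1280²) ≈ 1281.4, ∠N ≈ 87.32°
|D| = √(20² + 64²) ≈ 67.052, ∠D ≈ 72.65°
|H| = 1281.4 / 67.052 ≈ 19.111
Gain = 20 log₁₀(19.111) ≈ 25.63 dB
∠H = 87.32° − 72.65° = 14.67°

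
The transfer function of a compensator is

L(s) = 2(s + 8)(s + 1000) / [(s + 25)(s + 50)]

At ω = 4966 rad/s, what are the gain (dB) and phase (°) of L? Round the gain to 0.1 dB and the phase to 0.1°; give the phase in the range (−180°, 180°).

At s = jω = j4966:
zero (s+8): 8 + j4966 → |·| = √(8²+4966²) = √24661220 ≈ 4966, ∠ = arctan(4966/8) ≈ 89.91°
zero (s+1000): 1000 + j4966 → |·| = √(1000²+4966²) = √25661156 ≈ 5065.7, ∠ = arctan(4966/1000) ≈ 78.61°
pole (s+25): 25 + j4966 → |·| = √(25²+4966²) = √24661781 ≈ 4966.1, ∠ = arctan(4966/25) ≈ 89.71°
pole (s+50): 50 + j4966 → |·| = √(50²+4966²) = √24663656 ≈ 4966.3, ∠ = arctan(4966/50) ≈ 89.42°
|L| = 2 · 2.5156e+07 / 2.4663e+07 ≈ 2.04
Gain = 20 log₁₀(2.04) ≈ 6.19 dB
∠L = 168.52° − 179.13° = -10.61°

6.2 dB, -10.6°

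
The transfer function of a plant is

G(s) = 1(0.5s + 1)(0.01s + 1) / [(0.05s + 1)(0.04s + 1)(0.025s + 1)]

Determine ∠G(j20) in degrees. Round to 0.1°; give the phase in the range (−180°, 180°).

-14.6°

At ω = 20 rad/s:
zero (1 + j20·0.5) = 1 + j10 → |·| ≈ 10.05, ∠ ≈ 84.29°
zero (1 + j20·0.01) = 1 + j0.2 → |·| ≈ 1.0198, ∠ ≈ 11.31°
pole (1 + j20·0.05) = 1 + j1 → |·| ≈ 1.4142, ∠ ≈ 45.00°
pole (1 + j20·0.04) = 1 + j0.8 → |·| ≈ 1.2806, ∠ ≈ 38.66°
pole (1 + j20·0.025) = 1 + j0.5 → |·| ≈ 1.118, ∠ ≈ 26.57°
∠G = (84.29° + 11.31°) − (45.00° + 38.66° + 26.57°) = -14.63°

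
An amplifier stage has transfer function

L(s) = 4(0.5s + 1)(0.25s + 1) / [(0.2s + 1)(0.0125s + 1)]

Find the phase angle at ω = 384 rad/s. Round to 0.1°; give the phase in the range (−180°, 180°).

At ω = 384 rad/s:
zero (1 + j384·0.5) = 1 + j192 → |·| ≈ 192, ∠ ≈ 89.70°
zero (1 + j384·0.25) = 1 + j96 → |·| ≈ 96.005, ∠ ≈ 89.40°
pole (1 + j384·0.2) = 1 + j76.8 → |·| ≈ 76.807, ∠ ≈ 89.25°
pole (1 + j384·0.0125) = 1 + j4.8 → |·| ≈ 4.9031, ∠ ≈ 78.23°
∠L = (89.70° + 89.40°) − (89.25° + 78.23°) = 11.62°

11.6°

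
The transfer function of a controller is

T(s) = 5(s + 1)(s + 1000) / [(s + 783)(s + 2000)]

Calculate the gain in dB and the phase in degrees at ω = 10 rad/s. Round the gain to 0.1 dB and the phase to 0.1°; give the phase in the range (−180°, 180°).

-29.9 dB, 83.8°

At s = jω = j10:
zero (s+1): 1 + j10 → |·| = √(1²+10²) = √101 ≈ 10.05, ∠ = arctan(10/1) ≈ 84.29°
zero (s+1000): 1000 + j10 → |·| = √(1000²+10²) = √1000100 ≈ 1000, ∠ = arctan(10/1000) ≈ 0.57°
pole (s+783): 783 + j10 → |·| = √(783²+10²) = √613189 ≈ 783.06, ∠ = arctan(10/783) ≈ 0.73°
pole (s+2000): 2000 + j10 → |·| = √(2000²+10²) = √4000100 ≈ 2000, ∠ = arctan(10/2000) ≈ 0.29°
|T| = 5 · 10050 / 1.5661e+06 ≈ 0.032086
Gain = 20 log₁₀(0.032086) ≈ -29.87 dB
∠T = 84.86° − 1.02° = 83.84°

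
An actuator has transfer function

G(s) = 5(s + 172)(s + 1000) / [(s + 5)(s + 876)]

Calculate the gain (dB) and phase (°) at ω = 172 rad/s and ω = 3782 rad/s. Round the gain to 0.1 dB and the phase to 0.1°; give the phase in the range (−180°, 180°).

ω = 172: 18.1 dB, -44.7°; ω = 3782: 14.1 dB, -4.3°

At s = jω = j172:
zero (s+172): 172 + j172 → |·| = √(172²+172²) = √59168 ≈ 243.24, ∠ = arctan(172/172) ≈ 45.00°
zero (s+1000): 1000 + j172 → |·| = √(1000²+172²) = √1029584 ≈ 1014.7, ∠ = arctan(172/1000) ≈ 9.76°
pole (s+5): 5 + j172 → |·| = √(5²+172²) = √29609 ≈ 172.07, ∠ = arctan(172/5) ≈ 88.33°
pole (s+876): 876 + j172 → |·| = √(876²+172²) = √796960 ≈ 892.73, ∠ = arctan(172/876) ≈ 11.11°
|G| = 5 · 2.4682e+05 / 1.5361e+05 ≈ 8.034
Gain = 20 log₁₀(8.034) ≈ 18.10 dB
∠G = 54.76° − 99.44° = -44.68°

At s = jω = j3782:
zero (s+172): 172 + j3782 → |·| = √(172²+3782²) = √14333108 ≈ 3785.9, ∠ = arctan(3782/172) ≈ 87.40°
zero (s+1000): 1000 + j3782 → |·| = √(1000²+3782²) = √15303524 ≈ 3912, ∠ = arctan(3782/1000) ≈ 75.19°
pole (s+5): 5 + j3782 → |·| = √(5²+3782²) = √14303549 ≈ 3782, ∠ = arctan(3782/5) ≈ 89.92°
pole (s+876): 876 + j3782 → |·| = √(876²+3782²) = √15070900 ≈ 3882.1, ∠ = arctan(3782/876) ≈ 76.96°
|G| = 5 · 1.481e+07 / 1.4682e+07 ≈ 5.0436
Gain = 20 log₁₀(5.0436) ≈ 14.05 dB
∠G = 162.59° − 166.88° = -4.29°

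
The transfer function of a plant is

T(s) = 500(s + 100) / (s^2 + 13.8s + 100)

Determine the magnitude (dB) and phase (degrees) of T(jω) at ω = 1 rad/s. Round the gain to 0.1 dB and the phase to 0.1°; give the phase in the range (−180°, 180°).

54.0 dB, -7.4°

At s = jω = j1:
zero (s+100): 100 + j1 → |·| = √(100²+1²) = √10001 ≈ 100, ∠ = arctan(1/100) ≈ 0.57°
quadratic: (j1)² + 13.8·j1 + 100 = 99 + j13.8 → |·| ≈ 99.957, ∠ ≈ 7.94°
|T| = 500 · 100 / 99.957 ≈ 500.22
Gain = 20 log₁₀(500.22) ≈ 53.98 dB
∠T = 0.57° − 7.94° = -7.37°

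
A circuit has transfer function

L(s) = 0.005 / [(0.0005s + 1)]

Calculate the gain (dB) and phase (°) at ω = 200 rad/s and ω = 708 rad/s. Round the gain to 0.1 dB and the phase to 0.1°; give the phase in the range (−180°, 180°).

At ω = 200 rad/s:
pole (1 + j200·0.0005) = 1 + j0.1 → |·| ≈ 1.005, ∠ ≈ 5.71°
|L| = 0.005 · 1 / (1.005) ≈ 0.0049751
Gain = 20 log₁₀(0.0049751) ≈ -46.06 dB
∠L = (0°) − (5.71°) = -5.71°

At ω = 708 rad/s:
pole (1 + j708·0.0005) = 1 + j0.354 → |·| ≈ 1.0608, ∠ ≈ 19.49°
|L| = 0.005 · 1 / (1.0608) ≈ 0.0047134
Gain = 20 log₁₀(0.0047134) ≈ -46.53 dB
∠L = (0°) − (19.49°) = -19.49°

ω = 200: -46.1 dB, -5.7°; ω = 708: -46.5 dB, -19.5°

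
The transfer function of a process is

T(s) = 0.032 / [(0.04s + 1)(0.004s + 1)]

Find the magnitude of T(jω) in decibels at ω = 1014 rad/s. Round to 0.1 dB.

At ω = 1014 rad/s:
pole (1 + j1014·0.04) = 1 + j40.56 → |·| ≈ 40.572, ∠ ≈ 88.59°
pole (1 + j1014·0.004) = 1 + j4.056 → |·| ≈ 4.1775, ∠ ≈ 76.15°
|T| = 0.032 · 1 / (40.572 · 4.1775) ≈ 0.0001888
Gain = 20 log₁₀(0.0001888) ≈ -74.48 dB

-74.5 dB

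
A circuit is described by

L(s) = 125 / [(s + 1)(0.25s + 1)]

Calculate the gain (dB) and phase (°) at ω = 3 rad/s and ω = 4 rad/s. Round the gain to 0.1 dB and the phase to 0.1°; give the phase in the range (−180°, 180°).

At ω = 3 rad/s:
pole (1 + j3·1) = 1 + j3 → |·| ≈ 3.1623, ∠ ≈ 71.57°
pole (1 + j3·0.25) = 1 + j0.75 → |·| ≈ 1.25, ∠ ≈ 36.87°
|L| = 125 · 1 / (3.1623 · 1.25) ≈ 31.623
Gain = 20 log₁₀(31.623) ≈ 30.00 dB
∠L = (0°) − (71.57° + 36.87°) = -108.44°

At ω = 4 rad/s:
pole (1 + j4·1) = 1 + j4 → |·| ≈ 4.1231, ∠ ≈ 75.96°
pole (1 + j4·0.25) = 1 + j1 → |·| ≈ 1.4142, ∠ ≈ 45.00°
|L| = 125 · 1 / (4.1231 · 1.4142) ≈ 21.438
Gain = 20 log₁₀(21.438) ≈ 26.62 dB
∠L = (0°) − (75.96° + 45.00°) = -120.96°

ω = 3: 30.0 dB, -108.4°; ω = 4: 26.6 dB, -121.0°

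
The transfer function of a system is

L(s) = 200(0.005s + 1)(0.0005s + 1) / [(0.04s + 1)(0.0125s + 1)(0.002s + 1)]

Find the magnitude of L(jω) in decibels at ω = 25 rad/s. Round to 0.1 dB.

42.7 dB

At ω = 25 rad/s:
zero (1 + j25·0.005) = 1 + j0.125 → |·| ≈ 1.0078, ∠ ≈ 7.13°
zero (1 + j25·0.0005) = 1 + j0.0125 → |·| ≈ 1.0001, ∠ ≈ 0.72°
pole (1 + j25·0.04) = 1 + j1 → |·| ≈ 1.4142, ∠ ≈ 45.00°
pole (1 + j25·0.0125) = 1 + j0.3125 → |·| ≈ 1.0477, ∠ ≈ 17.35°
pole (1 + j25·0.002) = 1 + j0.05 → |·| ≈ 1.0012, ∠ ≈ 2.86°
|L| = 200 · 1.0078 · 1.0001 / (1.4142 · 1.0477 · 1.0012) ≈ 135.89
Gain = 20 log₁₀(135.89) ≈ 42.66 dB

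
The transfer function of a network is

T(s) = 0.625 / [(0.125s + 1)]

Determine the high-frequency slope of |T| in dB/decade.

Each pole contributes −20 dB/decade at high frequency; each zero contributes +20 dB/decade.
Net: 0 zero(s) − 1 pole(s) → -20 dB/decade.

-20 dB/decade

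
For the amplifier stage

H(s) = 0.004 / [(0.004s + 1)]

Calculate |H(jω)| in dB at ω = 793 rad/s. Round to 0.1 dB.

-58.4 dB

At ω = 793 rad/s:
pole (1 + j793·0.004) = 1 + j3.172 → |·| ≈ 3.3259, ∠ ≈ 72.50°
|H| = 0.004 · 1 / (3.3259) ≈ 0.0012027
Gain = 20 log₁₀(0.0012027) ≈ -58.40 dB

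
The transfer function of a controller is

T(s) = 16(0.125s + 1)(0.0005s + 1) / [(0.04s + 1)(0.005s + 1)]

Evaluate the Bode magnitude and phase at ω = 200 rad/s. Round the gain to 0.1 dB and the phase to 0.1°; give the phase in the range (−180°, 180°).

31.0 dB, -34.5°

At ω = 200 rad/s:
zero (1 + j200·0.125) = 1 + j25 → |·| ≈ 25.02, ∠ ≈ 87.71°
zero (1 + j200·0.0005) = 1 + j0.1 → |·| ≈ 1.005, ∠ ≈ 5.71°
pole (1 + j200·0.04) = 1 + j8 → |·| ≈ 8.0623, ∠ ≈ 82.87°
pole (1 + j200·0.005) = 1 + j1 → |·| ≈ 1.4142, ∠ ≈ 45.00°
|T| = 16 · 25.02 · 1.005 / (8.0623 · 1.4142) ≈ 35.286
Gain = 20 log₁₀(35.286) ≈ 30.95 dB
∠T = (87.71° + 5.71°) − (82.87° + 45.00°) = -34.45°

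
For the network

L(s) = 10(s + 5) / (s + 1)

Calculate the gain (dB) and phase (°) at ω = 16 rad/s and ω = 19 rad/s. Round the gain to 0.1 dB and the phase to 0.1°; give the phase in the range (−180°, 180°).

ω = 16: 20.4 dB, -13.8°; ω = 19: 20.3 dB, -11.7°

At s = jω = j16:
zero (s+5): 5 + j16 → |·| = √(5²+16²) = √281 ≈ 16.763, ∠ = arctan(16/5) ≈ 72.65°
pole (s+1): 1 + j16 → |·| = √(1²+16²) = √257 ≈ 16.031, ∠ = arctan(16/1) ≈ 86.42°
|L| = 10 · 16.763 / 16.031 ≈ 10.457
Gain = 20 log₁₀(10.457) ≈ 20.39 dB
∠L = 72.65° − 86.42° = -13.77°

At s = jω = j19:
zero (s+5): 5 + j19 → |·| = √(5²+19²) = √386 ≈ 19.647, ∠ = arctan(19/5) ≈ 75.26°
pole (s+1): 1 + j19 → |·| = √(1²+19²) = √362 ≈ 19.026, ∠ = arctan(19/1) ≈ 86.99°
|L| = 10 · 19.647 / 19.026 ≈ 10.326
Gain = 20 log₁₀(10.326) ≈ 20.28 dB
∠L = 75.26° − 86.99° = -11.73°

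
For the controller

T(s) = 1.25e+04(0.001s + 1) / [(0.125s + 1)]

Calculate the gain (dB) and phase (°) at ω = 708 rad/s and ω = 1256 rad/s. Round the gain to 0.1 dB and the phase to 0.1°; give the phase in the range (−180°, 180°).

At ω = 708 rad/s:
zero (1 + j708·0.001) = 1 + j0.708 → |·| ≈ 1.2253, ∠ ≈ 35.30°
pole (1 + j708·0.125) = 1 + j88.5 → |·| ≈ 88.506, ∠ ≈ 89.35°
|T| = 1.25e+04 · 1.2253 / (88.506) ≈ 173.05
Gain = 20 log₁₀(173.05) ≈ 44.76 dB
∠T = (35.30°) − (89.35°) = -54.05°

At ω = 1256 rad/s:
zero (1 + j1256·0.001) = 1 + j1.256 → |·| ≈ 1.6055, ∠ ≈ 51.47°
pole (1 + j1256·0.125) = 1 + j157 → |·| ≈ 157, ∠ ≈ 89.64°
|T| = 1.25e+04 · 1.6055 / (157) ≈ 127.83
Gain = 20 log₁₀(127.83) ≈ 42.13 dB
∠T = (51.47°) − (89.64°) = -38.17°

ω = 708: 44.8 dB, -54.1°; ω = 1256: 42.1 dB, -38.2°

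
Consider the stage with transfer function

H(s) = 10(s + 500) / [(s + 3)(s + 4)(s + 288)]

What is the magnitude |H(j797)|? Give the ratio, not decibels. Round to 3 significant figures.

1.75e-05

At s = jω = j797:
zero (s+500): 500 + j797 → |·| = √(500²+797²) = √885209 ≈ 940.86, ∠ = arctan(797/500) ≈ 57.90°
pole (s+3): 3 + j797 → |·| = √(3²+797²) = √635218 ≈ 797.01, ∠ = arctan(797/3) ≈ 89.78°
pole (s+4): 4 + j797 → |·| = √(4²+797²) = √635225 ≈ 797.01, ∠ = arctan(797/4) ≈ 89.71°
pole (s+288): 288 + j797 → |·| = √(288²+797²) = √718153 ≈ 847.44, ∠ = arctan(797/288) ≈ 70.13°
|H| = 10 · 940.86 / 5.3832e+08 ≈ 1.7478e-05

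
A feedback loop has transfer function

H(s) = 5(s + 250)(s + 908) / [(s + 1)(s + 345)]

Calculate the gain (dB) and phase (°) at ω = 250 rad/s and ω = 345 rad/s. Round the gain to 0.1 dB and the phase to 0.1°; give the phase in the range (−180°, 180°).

At s = jω = j250:
zero (s+250): 250 + j250 → |·| = √(250²+250²) = √125000 ≈ 353.55, ∠ = arctan(250/250) ≈ 45.00°
zero (s+908): 908 + j250 → |·| = √(908²+250²) = √886964 ≈ 941.79, ∠ = arctan(250/908) ≈ 15.39°
pole (s+1): 1 + j250 → |·| = √(1²+250²) = √62501 ≈ 250, ∠ = arctan(250/1) ≈ 89.77°
pole (s+345): 345 + j250 → |·| = √(345²+250²) = √181525 ≈ 426.06, ∠ = arctan(250/345) ≈ 35.93°
|H| = 5 · 3.3297e+05 / 1.0652e+05 ≈ 15.629
Gain = 20 log₁₀(15.629) ≈ 23.88 dB
∠H = 60.39° − 125.70° = -65.31°

At s = jω = j345:
zero (s+250): 250 + j345 → |·| = √(250²+345²) = √181525 ≈ 426.06, ∠ = arctan(345/250) ≈ 54.07°
zero (s+908): 908 + j345 → |·| = √(908²+345²) = √943489 ≈ 971.33, ∠ = arctan(345/908) ≈ 20.80°
pole (s+1): 1 + j345 → |·| = √(1²+345²) = √119026 ≈ 345, ∠ = arctan(345/1) ≈ 89.83°
pole (s+345): 345 + j345 → |·| = √(345²+345²) = √238050 ≈ 487.9, ∠ = arctan(345/345) ≈ 45.00°
|H| = 5 · 4.1384e+05 / 1.6833e+05 ≈ 12.293
Gain = 20 log₁₀(12.293) ≈ 21.79 dB
∠H = 74.87° − 134.83° = -59.96°

ω = 250: 23.9 dB, -65.3°; ω = 345: 21.8 dB, -60.0°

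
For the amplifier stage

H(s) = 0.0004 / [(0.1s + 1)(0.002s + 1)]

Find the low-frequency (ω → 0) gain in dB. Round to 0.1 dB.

H(0) = 0.0004 · 1 / 1 = 0.0004
20 log₁₀(0.0004) ≈ -67.96 dB

-68.0 dB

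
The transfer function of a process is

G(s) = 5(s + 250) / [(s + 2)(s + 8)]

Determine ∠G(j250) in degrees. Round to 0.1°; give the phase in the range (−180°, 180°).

-132.7°

At s = jω = j250:
zero (s+250): 250 + j250 → |·| = √(250²+250²) = √125000 ≈ 353.55, ∠ = arctan(250/250) ≈ 45.00°
pole (s+2): 2 + j250 → |·| = √(2²+250²) = √62504 ≈ 250.01, ∠ = arctan(250/2) ≈ 89.54°
pole (s+8): 8 + j250 → |·| = √(8²+250²) = √62564 ≈ 250.13, ∠ = arctan(250/8) ≈ 88.17°
∠G = 45.00° − 177.71° = -132.71°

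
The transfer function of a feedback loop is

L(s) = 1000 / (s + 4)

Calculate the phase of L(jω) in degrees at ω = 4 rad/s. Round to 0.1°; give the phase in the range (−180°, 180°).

Substitute s = j4:
Numerator: 1000 = 1000 + j0
Denominator: (j4) + 4 = 4 + j4
|N| = √(1000² + 0²) ≈ 1000, ∠N ≈ 0.00°
|D| = √(4² + 4²) ≈ 5.6569, ∠D ≈ 45.00°
∠L = 0.00° − 45.00° = -45.00°

-45.0°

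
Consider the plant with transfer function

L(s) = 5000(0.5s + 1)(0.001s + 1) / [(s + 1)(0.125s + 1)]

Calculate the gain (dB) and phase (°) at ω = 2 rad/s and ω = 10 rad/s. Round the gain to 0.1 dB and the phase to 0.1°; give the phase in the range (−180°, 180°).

At ω = 2 rad/s:
zero (1 + j2·0.5) = 1 + j1 → |·| ≈ 1.4142, ∠ ≈ 45.00°
zero (1 + j2·0.001) = 1 + j0.002 → |·| ≈ 1, ∠ ≈ 0.11°
pole (1 + j2·1) = 1 + j2 → |·| ≈ 2.2361, ∠ ≈ 63.43°
pole (1 + j2·0.125) = 1 + j0.25 → |·| ≈ 1.0308, ∠ ≈ 14.04°
|L| = 5000 · 1.4142 · 1 / (2.2361 · 1.0308) ≈ 3067.7
Gain = 20 log₁₀(3067.7) ≈ 69.74 dB
∠L = (45.00° + 0.11°) − (63.43° + 14.04°) = -32.36°

At ω = 10 rad/s:
zero (1 + j10·0.5) = 1 + j5 → |·| ≈ 5.099, ∠ ≈ 78.69°
zero (1 + j10·0.001) = 1 + j0.01 → |·| ≈ 1, ∠ ≈ 0.57°
pole (1 + j10·1) = 1 + j10 → |·| ≈ 10.05, ∠ ≈ 84.29°
pole (1 + j10·0.125) = 1 + j1.25 → |·| ≈ 1.6008, ∠ ≈ 51.34°
|L| = 5000 · 5.099 · 1 / (10.05 · 1.6008) ≈ 1584.7
Gain = 20 log₁₀(1584.7) ≈ 64.00 dB
∠L = (78.69° + 0.57°) − (84.29° + 51.34°) = -56.37°

ω = 2: 69.7 dB, -32.4°; ω = 10: 64.0 dB, -56.4°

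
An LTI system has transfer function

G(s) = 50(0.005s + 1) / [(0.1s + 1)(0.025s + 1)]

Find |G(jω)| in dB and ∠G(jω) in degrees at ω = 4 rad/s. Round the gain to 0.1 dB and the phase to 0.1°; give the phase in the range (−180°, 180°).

At ω = 4 rad/s:
zero (1 + j4·0.005) = 1 + j0.02 → |·| ≈ 1.0002, ∠ ≈ 1.15°
pole (1 + j4·0.1) = 1 + j0.4 → |·| ≈ 1.077, ∠ ≈ 21.80°
pole (1 + j4·0.025) = 1 + j0.1 → |·| ≈ 1.005, ∠ ≈ 5.71°
|G| = 50 · 1.0002 / (1.077 · 1.005) ≈ 46.204
Gain = 20 log₁₀(46.204) ≈ 33.29 dB
∠G = (1.15°) − (21.80° + 5.71°) = -26.36°

33.3 dB, -26.4°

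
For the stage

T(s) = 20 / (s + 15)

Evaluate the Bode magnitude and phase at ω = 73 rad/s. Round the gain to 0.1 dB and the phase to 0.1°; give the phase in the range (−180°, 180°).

At s = jω = j73:
pole (s+15): 15 + j73 → |·| = √(15²+73²) = √5554 ≈ 74.525, ∠ = arctan(73/15) ≈ 78.39°
|T| = 20 / 74.525 ≈ 0.26837
Gain = 20 log₁₀(0.26837) ≈ -11.43 dB
∠T = 0.00° − 78.39° = -78.39°

-11.4 dB, -78.4°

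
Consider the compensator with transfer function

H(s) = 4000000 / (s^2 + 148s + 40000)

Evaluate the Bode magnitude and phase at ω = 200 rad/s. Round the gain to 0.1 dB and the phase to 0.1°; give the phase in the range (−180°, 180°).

42.6 dB, -90.0°

At s = jω = j200:
quadratic: (j200)² + 148·j200 + 40000 = 0 + j29600 → |·| ≈ 29600, ∠ ≈ 90.00°
|H| = 4000000 / 29600 ≈ 135.14
Gain = 20 log₁₀(135.14) ≈ 42.62 dB
∠H = 0.00° − 90.00° = -90.00°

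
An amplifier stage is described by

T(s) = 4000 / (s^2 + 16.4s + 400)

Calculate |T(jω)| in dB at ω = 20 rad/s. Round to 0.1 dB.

21.7 dB

At s = jω = j20:
quadratic: (j20)² + 16.4·j20 + 400 = 0 + j328 → |·| ≈ 328, ∠ ≈ 90.00°
|T| = 4000 / 328 ≈ 12.195
Gain = 20 log₁₀(12.195) ≈ 21.72 dB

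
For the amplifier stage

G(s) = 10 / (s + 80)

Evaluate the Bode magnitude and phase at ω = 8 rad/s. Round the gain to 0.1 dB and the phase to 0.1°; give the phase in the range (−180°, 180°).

Substitute s = j8:
Numerator: 10 = 10 + j0
Denominator: (j8) + 80 = 80 + j8
|N| = √(10² + 0²) ≈ 10, ∠N ≈ 0.00°
|D| = √(80² + 8²) ≈ 80.399, ∠D ≈ 5.71°
|G| = 10 / 80.399 ≈ 0.12438
Gain = 20 log₁₀(0.12438) ≈ -18.10 dB
∠G = 0.00° − 5.71° = -5.71°

-18.1 dB, -5.7°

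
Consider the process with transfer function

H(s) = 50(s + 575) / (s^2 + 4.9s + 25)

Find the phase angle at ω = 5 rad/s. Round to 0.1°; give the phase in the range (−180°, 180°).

-89.5°

At s = jω = j5:
zero (s+575): 575 + j5 → |·| = √(575²+5²) = √330650 ≈ 575.02, ∠ = arctan(5/575) ≈ 0.50°
quadratic: (j5)² + 4.9·j5 + 25 = 0 + j24.5 → |·| ≈ 24.5, ∠ ≈ 90.00°
∠H = 0.50° − 90.00° = -89.50°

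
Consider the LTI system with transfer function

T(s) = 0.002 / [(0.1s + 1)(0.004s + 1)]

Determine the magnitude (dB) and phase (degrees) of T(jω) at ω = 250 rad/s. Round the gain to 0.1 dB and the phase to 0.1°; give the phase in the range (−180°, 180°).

At ω = 250 rad/s:
pole (1 + j250·0.1) = 1 + j25 → |·| ≈ 25.02, ∠ ≈ 87.71°
pole (1 + j250·0.004) = 1 + j1 → |·| ≈ 1.4142, ∠ ≈ 45.00°
|T| = 0.002 · 1 / (25.02 · 1.4142) ≈ 5.6524e-05
Gain = 20 log₁₀(5.6524e-05) ≈ -84.96 dB
∠T = (0°) − (87.71° + 45.00°) = -132.71°

-85.0 dB, -132.7°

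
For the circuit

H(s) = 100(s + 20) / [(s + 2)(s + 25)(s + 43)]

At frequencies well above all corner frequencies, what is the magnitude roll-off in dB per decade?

Each pole contributes −20 dB/decade at high frequency; each zero contributes +20 dB/decade.
Net: 1 zero(s) − 3 pole(s) → -40 dB/decade.

-40 dB/decade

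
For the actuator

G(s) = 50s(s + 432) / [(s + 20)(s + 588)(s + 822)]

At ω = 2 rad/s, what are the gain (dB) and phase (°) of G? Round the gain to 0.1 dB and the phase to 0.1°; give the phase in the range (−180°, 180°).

-47.0 dB, 84.2°

At s = jω = j2:
zero (s+432): 432 + j2 → |·| = √(432²+2²) = √186628 ≈ 432, ∠ = arctan(2/432) ≈ 0.27°
zero at origin: s = j2 → |·| = 2, ∠ = 90.00°
pole (s+20): 20 + j2 → |·| = √(20²+2²) = √404 ≈ 20.1, ∠ = arctan(2/20) ≈ 5.71°
pole (s+588): 588 + j2 → |·| = √(588²+2²) = √345748 ≈ 588, ∠ = arctan(2/588) ≈ 0.19°
pole (s+822): 822 + j2 → |·| = √(822²+2²) = √675688 ≈ 822, ∠ = arctan(2/822) ≈ 0.14°
|G| = 50 · 864 / 9.7151e+06 ≈ 0.0044467
Gain = 20 log₁₀(0.0044467) ≈ -47.04 dB
∠G = 90.27° − 6.04° = 84.23°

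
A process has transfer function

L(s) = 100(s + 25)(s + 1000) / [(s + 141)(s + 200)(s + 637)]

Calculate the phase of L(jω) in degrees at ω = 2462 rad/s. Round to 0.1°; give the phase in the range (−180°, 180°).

-90.3°

At s = jω = j2462:
zero (s+25): 25 + j2462 → |·| = √(25²+2462²) = √6062069 ≈ 2462.1, ∠ = arctan(2462/25) ≈ 89.42°
zero (s+1000): 1000 + j2462 → |·| = √(1000²+2462²) = √7061444 ≈ 2657.3, ∠ = arctan(2462/1000) ≈ 67.89°
pole (s+141): 141 + j2462 → |·| = √(141²+2462²) = √6081325 ≈ 2466, ∠ = arctan(2462/141) ≈ 86.72°
pole (s+200): 200 + j2462 → |·| = √(200²+2462²) = √6101444 ≈ 2470.1, ∠ = arctan(2462/200) ≈ 85.36°
pole (s+637): 637 + j2462 → |·| = √(637²+2462²) = √6467213 ≈ 2543.1, ∠ = arctan(2462/637) ≈ 75.49°
∠L = 157.31° − 247.57° = -90.26°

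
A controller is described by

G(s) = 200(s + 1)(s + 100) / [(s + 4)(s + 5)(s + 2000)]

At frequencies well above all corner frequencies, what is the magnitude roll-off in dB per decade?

Each pole contributes −20 dB/decade at high frequency; each zero contributes +20 dB/decade.
Net: 2 zero(s) − 3 pole(s) → -20 dB/decade.

-20 dB/decade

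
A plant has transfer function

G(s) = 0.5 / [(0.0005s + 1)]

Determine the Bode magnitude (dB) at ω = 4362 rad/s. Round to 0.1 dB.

At ω = 4362 rad/s:
pole (1 + j4362·0.0005) = 1 + j2.181 → |·| ≈ 2.3993, ∠ ≈ 65.37°
|G| = 0.5 · 1 / (2.3993) ≈ 0.20839
Gain = 20 log₁₀(0.20839) ≈ -13.62 dB

-13.6 dB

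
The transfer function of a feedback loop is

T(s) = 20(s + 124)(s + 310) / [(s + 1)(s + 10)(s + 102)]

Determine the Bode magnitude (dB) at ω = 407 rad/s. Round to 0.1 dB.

At s = jω = j407:
zero (s+124): 124 + j407 → |·| = √(124²+407²) = √181025 ≈ 425.47, ∠ = arctan(407/124) ≈ 73.06°
zero (s+310): 310 + j407 → |·| = √(310²+407²) = √261749 ≈ 511.61, ∠ = arctan(407/310) ≈ 52.70°
pole (s+1): 1 + j407 → |·| = √(1²+407²) = √165650 ≈ 407, ∠ = arctan(407/1) ≈ 89.86°
pole (s+10): 10 + j407 → |·| = √(10²+407²) = √165749 ≈ 407.12, ∠ = arctan(407/10) ≈ 88.59°
pole (s+102): 102 + j407 → |·| = √(102²+407²) = √176053 ≈ 419.59, ∠ = arctan(407/102) ≈ 75.93°
|T| = 20 · 2.1767e+05 / 6.9525e+07 ≈ 0.062616
Gain = 20 log₁₀(0.062616) ≈ -24.07 dB

-24.1 dB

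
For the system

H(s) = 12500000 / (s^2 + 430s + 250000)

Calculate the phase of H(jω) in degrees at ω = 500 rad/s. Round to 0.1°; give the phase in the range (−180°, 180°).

-90.0°

At s = jω = j500:
quadratic: (j500)² + 430·j500 + 250000 = 0 + j215000 → |·| ≈ 2.15e+05, ∠ ≈ 90.00°
∠H = 0.00° − 90.00° = -90.00°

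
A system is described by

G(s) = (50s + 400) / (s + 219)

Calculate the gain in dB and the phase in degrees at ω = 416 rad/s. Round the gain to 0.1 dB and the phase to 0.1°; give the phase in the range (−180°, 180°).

32.9 dB, 26.7°

Substitute s = j416:
Numerator: 50(j416) + 400 = 400 + j20800
Denominator: (j416) + 219 = 219 + j416
|N| = √(400² + 20800²) ≈ 20804, ∠N ≈ 88.90°
|D| = √(219² + 416²) ≈ 470.12, ∠D ≈ 62.24°
|G| = 20804 / 470.12 ≈ 44.253
Gain = 20 log₁₀(44.253) ≈ 32.92 dB
∠G = 88.90° − 62.24° = 26.66°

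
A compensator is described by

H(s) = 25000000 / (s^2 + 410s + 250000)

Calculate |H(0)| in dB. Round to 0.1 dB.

40.0 dB

H(0) = 25000000 / 250000 = 100
20 log₁₀(100) ≈ 40.00 dB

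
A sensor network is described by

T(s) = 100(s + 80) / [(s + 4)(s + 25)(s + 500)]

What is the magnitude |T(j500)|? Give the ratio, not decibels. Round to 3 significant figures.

At s = jω = j500:
zero (s+80): 80 + j500 → |·| = √(80²+500²) = √256400 ≈ 506.36, ∠ = arctan(500/80) ≈ 80.91°
pole (s+4): 4 + j500 → |·| = √(4²+500²) = √250016 ≈ 500.02, ∠ = arctan(500/4) ≈ 89.54°
pole (s+25): 25 + j500 → |·| = √(25²+500²) = √250625 ≈ 500.62, ∠ = arctan(500/25) ≈ 87.14°
pole (s+500): 500 + j500 → |·| = √(500²+500²) = √500000 ≈ 707.11, ∠ = arctan(500/500) ≈ 45.00°
|T| = 100 · 506.36 / 1.77e+08 ≈ 0.00028608

0.000286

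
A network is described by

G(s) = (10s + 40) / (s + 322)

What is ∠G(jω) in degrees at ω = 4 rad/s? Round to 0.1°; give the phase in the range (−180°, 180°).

Substitute s = j4:
Numerator: 10(j4) + 40 = 40 + j40
Denominator: (j4) + 322 = 322 + j4
|N| = √(40² + 40²) ≈ 56.569, ∠N ≈ 45.00°
|D| = √(322² + 4²) ≈ 322.02, ∠D ≈ 0.71°
∠G = 45.00° − 0.71° = 44.29°

44.3°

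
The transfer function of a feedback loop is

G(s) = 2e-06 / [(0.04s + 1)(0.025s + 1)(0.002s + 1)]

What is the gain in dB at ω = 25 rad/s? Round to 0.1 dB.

At ω = 25 rad/s:
pole (1 + j25·0.04) = 1 + j1 → |·| ≈ 1.4142, ∠ ≈ 45.00°
pole (1 + j25·0.025) = 1 + j0.625 → |·| ≈ 1.1792, ∠ ≈ 32.01°
pole (1 + j25·0.002) = 1 + j0.05 → |·| ≈ 1.0012, ∠ ≈ 2.86°
|G| = 2e-06 · 1 / (1.4142 · 1.1792 · 1.0012) ≈ 1.1979e-06
Gain = 20 log₁₀(1.1979e-06) ≈ -118.43 dB

-118.4 dB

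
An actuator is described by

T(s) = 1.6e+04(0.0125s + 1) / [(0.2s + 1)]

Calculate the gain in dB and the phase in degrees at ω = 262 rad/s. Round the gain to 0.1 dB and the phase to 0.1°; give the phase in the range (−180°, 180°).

60.4 dB, -15.9°

At ω = 262 rad/s:
zero (1 + j262·0.0125) = 1 + j3.275 → |·| ≈ 3.4243, ∠ ≈ 73.02°
pole (1 + j262·0.2) = 1 + j52.4 → |·| ≈ 52.41, ∠ ≈ 88.91°
|T| = 1.6e+04 · 3.4243 / (52.41) ≈ 1045.4
Gain = 20 log₁₀(1045.4) ≈ 60.39 dB
∠T = (73.02°) − (88.91°) = -15.89°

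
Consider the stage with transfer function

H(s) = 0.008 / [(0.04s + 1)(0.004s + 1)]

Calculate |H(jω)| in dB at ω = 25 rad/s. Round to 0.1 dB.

At ω = 25 rad/s:
pole (1 + j25·0.04) = 1 + j1 → |·| ≈ 1.4142, ∠ ≈ 45.00°
pole (1 + j25·0.004) = 1 + j0.1 → |·| ≈ 1.005, ∠ ≈ 5.71°
|H| = 0.008 · 1 / (1.4142 · 1.005) ≈ 0.0056288
Gain = 20 log₁₀(0.0056288) ≈ -44.99 dB

-45.0 dB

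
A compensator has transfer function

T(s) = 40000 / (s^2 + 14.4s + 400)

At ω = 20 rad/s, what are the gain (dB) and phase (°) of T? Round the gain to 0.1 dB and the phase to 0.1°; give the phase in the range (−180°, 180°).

At s = jω = j20:
quadratic: (j20)² + 14.4·j20 + 400 = 0 + j288 → |·| ≈ 288, ∠ ≈ 90.00°
|T| = 40000 / 288 ≈ 138.89
Gain = 20 log₁₀(138.89) ≈ 42.85 dB
∠T = 0.00° − 90.00° = -90.00°

42.9 dB, -90.0°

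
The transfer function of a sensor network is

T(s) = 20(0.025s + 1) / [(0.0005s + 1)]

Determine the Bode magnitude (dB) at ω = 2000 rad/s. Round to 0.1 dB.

57.0 dB

At ω = 2000 rad/s:
zero (1 + j2000·0.025) = 1 + j50 → |·| ≈ 50.01, ∠ ≈ 88.85°
pole (1 + j2000·0.0005) = 1 + j1 → |·| ≈ 1.4142, ∠ ≈ 45.00°
|T| = 20 · 50.01 / (1.4142) ≈ 707.25
Gain = 20 log₁₀(707.25) ≈ 56.99 dB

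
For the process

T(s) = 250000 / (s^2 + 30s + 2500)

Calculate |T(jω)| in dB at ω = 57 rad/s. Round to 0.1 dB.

42.5 dB

At s = jω = j57:
quadratic: (j57)² + 30·j57 + 2500 = -749 + j1710 → |·| ≈ 1866.8, ∠ ≈ 113.65°
|T| = 250000 / 1866.8 ≈ 133.92
Gain = 20 log₁₀(133.92) ≈ 42.54 dB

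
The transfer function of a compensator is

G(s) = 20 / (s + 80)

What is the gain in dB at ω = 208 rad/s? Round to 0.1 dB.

-20.9 dB

At s = jω = j208:
pole (s+80): 80 + j208 → |·| = √(80²+208²) = √49664 ≈ 222.85, ∠ = arctan(208/80) ≈ 68.96°
|G| = 20 / 222.85 ≈ 0.089746
Gain = 20 log₁₀(0.089746) ≈ -20.94 dB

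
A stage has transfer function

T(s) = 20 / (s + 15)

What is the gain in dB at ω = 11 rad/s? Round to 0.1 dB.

At s = jω = j11:
pole (s+15): 15 + j11 → |·| = √(15²+11²) = √346 ≈ 18.601, ∠ = arctan(11/15) ≈ 36.25°
|T| = 20 / 18.601 ≈ 1.0752
Gain = 20 log₁₀(1.0752) ≈ 0.63 dB

0.6 dB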